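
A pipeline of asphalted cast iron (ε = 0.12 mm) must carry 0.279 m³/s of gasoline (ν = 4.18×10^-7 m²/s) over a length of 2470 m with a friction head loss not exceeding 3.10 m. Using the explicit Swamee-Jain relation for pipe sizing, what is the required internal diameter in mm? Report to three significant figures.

Swamee-Jain (Type III): D = 0.66·[ε^1.25·(LQ²/(gh_f))^4.75 + ν·Q^9.4·(L/(gh_f))^5.2]^0.04
LQ²/(gh_f) = 6.322; L/(gh_f) = 81.22
Term 1 = ε^1.25·(…)^4.75 = 0.0800; Term 2 = ν·Q^9.4·(…)^5.2 = 0.0219
D = 0.66·(0.0800 + 0.0219)^0.04 = 0.6024 m = 602 mm
Check: V = 0.979 m/s, Re = 1.41×10^6, f = 0.01451, h_f = 2.91 m ≈ 3.10 m ✓

D ≈ 602 mm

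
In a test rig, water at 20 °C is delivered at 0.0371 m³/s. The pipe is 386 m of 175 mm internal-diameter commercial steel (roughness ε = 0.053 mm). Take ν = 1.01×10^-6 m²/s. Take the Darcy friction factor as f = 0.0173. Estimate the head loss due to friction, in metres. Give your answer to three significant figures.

h_f ≈ 4.63 m

V = 4Q/(πD²) = 4·0.0371/(π·0.175²) = 1.542 m/s
h_f = f(L/D)V²/(2g) = 0.01730·(386/0.175)·1.542²/(2·9.81) = 4.627 m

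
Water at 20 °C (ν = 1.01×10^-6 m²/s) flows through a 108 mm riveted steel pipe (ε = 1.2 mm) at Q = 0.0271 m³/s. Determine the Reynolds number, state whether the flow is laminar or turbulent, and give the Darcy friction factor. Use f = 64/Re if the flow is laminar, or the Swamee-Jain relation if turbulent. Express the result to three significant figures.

V = 4Q/(πD²) = 2.958 m/s
Re = VD/ν = 2.958·0.108/1.01×10^-6 = 3.16×10^5
Re > 4000 → turbulent; ε/D = 0.0111
Swamee-Jain: f = 0.03958

Re ≈ 3.16×10^5; turbulent; f ≈ 0.0396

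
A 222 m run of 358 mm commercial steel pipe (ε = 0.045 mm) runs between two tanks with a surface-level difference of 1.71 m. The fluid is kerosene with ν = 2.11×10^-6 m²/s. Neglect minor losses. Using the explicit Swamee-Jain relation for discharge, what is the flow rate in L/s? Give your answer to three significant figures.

Swamee-Jain (Type II): Q = -0.965·√(gD⁵h_f/L)·ln[ε/(3.7D) + √(3.17ν²L/(gD³h_f))]
√(gD⁵h_f/L) = √(9.81·0.358⁵·1.71/222) = 0.02108
ε/(3.7D) = 3.40×10^-5; √(3.17ν²L/(gD³h_f)) = 6.38×10^-5
Q = -0.965·0.02108·ln(9.777×10^-5) = 0.1878 m³/s
Check: V = 1.87 m/s, Re = 3.17×10^5, f = 0.01557, h_f = 1.71 m ≈ 1.71 m ✓

Q ≈ 188 L/s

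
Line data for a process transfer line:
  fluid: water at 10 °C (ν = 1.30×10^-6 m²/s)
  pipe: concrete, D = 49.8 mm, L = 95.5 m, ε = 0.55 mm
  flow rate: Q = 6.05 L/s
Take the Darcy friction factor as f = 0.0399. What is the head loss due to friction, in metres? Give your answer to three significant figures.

V = 4Q/(πD²) = 4·0.00605/(π·0.0498²) = 3.106 m/s
h_f = f(L/D)V²/(2g) = 0.03990·(95.5/0.0498)·3.106²/(2·9.81) = 37.62 m

h_f ≈ 37.6 m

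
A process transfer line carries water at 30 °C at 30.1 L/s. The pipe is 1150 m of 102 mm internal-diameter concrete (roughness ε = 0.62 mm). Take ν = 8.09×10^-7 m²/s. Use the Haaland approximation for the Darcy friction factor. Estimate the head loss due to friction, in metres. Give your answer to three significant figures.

V = 4Q/(πD²) = 4·0.0301/(π·0.102²) = 3.684 m/s
Re = VD/ν = 3.684·0.102/8.09×10^-7 = 4.64×10^5 → turbulent
ε/D = 0.62/102 = 0.00608
Haaland: f = 0.03248
h_f = f(L/D)V²/(2g) = 0.03248·(1150/0.102)·3.684²/(2·9.81) = 253.2 m

h_f ≈ 253 m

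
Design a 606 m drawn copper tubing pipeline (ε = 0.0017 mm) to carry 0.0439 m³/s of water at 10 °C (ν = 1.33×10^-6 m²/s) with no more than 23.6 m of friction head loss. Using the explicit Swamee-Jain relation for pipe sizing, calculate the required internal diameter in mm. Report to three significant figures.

Swamee-Jain (Type III): D = 0.66·[ε^1.25·(LQ²/(gh_f))^4.75 + ν·Q^9.4·(L/(gh_f))^5.2]^0.04
LQ²/(gh_f) = 0.005045; L/(gh_f) = 2.618
Term 1 = ε^1.25·(…)^4.75 = 7.52×10^-19; Term 2 = ν·Q^9.4·(…)^5.2 = 3.44×10^-17
D = 0.66·(7.52×10^-19 + 3.44×10^-17)^0.04 = 0.1450 m = 145 mm
Check: V = 2.66 m/s, Re = 2.90×10^5, f = 0.01460, h_f = 22.0 m ≈ 23.6 m ✓

D ≈ 145 mm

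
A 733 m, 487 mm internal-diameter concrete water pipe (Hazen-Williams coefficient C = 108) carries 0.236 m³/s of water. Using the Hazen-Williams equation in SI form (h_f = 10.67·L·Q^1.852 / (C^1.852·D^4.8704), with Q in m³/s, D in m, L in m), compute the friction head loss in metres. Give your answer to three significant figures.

h_f = 10.67·733·0.236^1.852 / (108^1.852·0.487^4.8704) = 3.075 m

h_f ≈ 3.08 m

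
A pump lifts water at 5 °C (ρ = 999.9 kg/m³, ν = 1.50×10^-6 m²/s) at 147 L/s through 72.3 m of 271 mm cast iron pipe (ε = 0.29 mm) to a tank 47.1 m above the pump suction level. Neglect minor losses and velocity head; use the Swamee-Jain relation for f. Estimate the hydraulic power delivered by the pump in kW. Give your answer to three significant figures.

P_hyd ≈ 70.6 kW

V = 4Q/(πD²) = 2.549 m/s; Re = 4.60×10^5; ε/D = 0.00107; f = 0.02071
h_f = f(L/D)V²/2g = 1.829 m
Total head H = z + h_f = 47.1 + 1.829 = 48.93 m
P_hyd = ρgQH = 999.9·9.81·0.147·48.93 = 70.55 kW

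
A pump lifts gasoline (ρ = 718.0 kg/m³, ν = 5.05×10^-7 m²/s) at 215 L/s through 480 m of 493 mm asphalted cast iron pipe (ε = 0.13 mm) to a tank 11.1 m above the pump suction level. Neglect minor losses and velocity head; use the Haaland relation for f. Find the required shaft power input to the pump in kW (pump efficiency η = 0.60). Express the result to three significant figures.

P_shaft ≈ 30.4 kW

V = 4Q/(πD²) = 1.126 m/s; Re = 1.10×10^6; ε/D = 2.64×10^-4; f = 0.01520
h_f = f(L/D)V²/2g = 0.9570 m
Total head H = z + h_f = 11.1 + 0.9570 = 12.06 m
P_hyd = ρgQH = 718.0·9.81·0.215·12.06 = 18.26 kW
P_shaft = P_hyd/η = 18.26/0.60 = 30.43 kW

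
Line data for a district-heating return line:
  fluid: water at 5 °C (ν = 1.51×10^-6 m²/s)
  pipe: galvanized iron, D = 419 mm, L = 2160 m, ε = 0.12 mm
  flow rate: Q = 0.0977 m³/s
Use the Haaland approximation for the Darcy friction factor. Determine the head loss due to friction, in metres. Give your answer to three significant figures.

h_f ≈ 2.30 m

V = 4Q/(πD²) = 4·0.0977/(π·0.419²) = 0.7086 m/s
Re = VD/ν = 0.7086·0.419/1.51×10^-6 = 1.97×10^5 → turbulent
ε/D = 0.12/419 = 2.86×10^-4
Haaland: f = 0.01746
h_f = f(L/D)V²/(2g) = 0.01746·(2160/0.419)·0.7086²/(2·9.81) = 2.303 m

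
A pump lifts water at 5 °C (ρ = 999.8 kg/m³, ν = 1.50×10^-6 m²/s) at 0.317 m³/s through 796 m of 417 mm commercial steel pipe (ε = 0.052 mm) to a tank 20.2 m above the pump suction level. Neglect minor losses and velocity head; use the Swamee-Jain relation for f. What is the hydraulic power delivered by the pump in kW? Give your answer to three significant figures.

V = 4Q/(πD²) = 2.321 m/s; Re = 6.45×10^5; ε/D = 1.25×10^-4; f = 0.01438
h_f = f(L/D)V²/2g = 7.536 m
Total head H = z + h_f = 20.2 + 7.536 = 27.74 m
P_hyd = ρgQH = 999.8·9.81·0.317·27.74 = 86.23 kW

P_hyd ≈ 86.2 kW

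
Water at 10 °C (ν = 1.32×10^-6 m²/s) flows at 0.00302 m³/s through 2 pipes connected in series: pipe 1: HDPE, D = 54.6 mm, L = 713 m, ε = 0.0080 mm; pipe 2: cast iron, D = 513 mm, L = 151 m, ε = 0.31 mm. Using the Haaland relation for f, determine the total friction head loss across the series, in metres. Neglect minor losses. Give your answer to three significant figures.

Pipe 1: V = 1.290 m/s, Re = 5.34×10^4, ε/D = 1.47×10^-4, f = 0.02086, h_1 = f(L/D)V²/2g = 23.10 m
Pipe 2: V = 0.01461 m/s, Re = 5680, ε/D = 6.04×10^-4, f = 0.03686, h_2 = f(L/D)V²/2g = 1.181×10^-4 m
Series → Q common, losses add: H = Σh = 23.10 m

H ≈ 23.1 m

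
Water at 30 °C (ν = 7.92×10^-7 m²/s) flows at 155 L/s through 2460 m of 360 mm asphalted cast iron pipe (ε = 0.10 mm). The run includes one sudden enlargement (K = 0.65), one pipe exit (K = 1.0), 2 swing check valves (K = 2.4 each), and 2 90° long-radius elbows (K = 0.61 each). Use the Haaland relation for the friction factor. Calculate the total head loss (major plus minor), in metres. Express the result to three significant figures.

H_L ≈ 13.6 m

V = 4Q/(πD²) = 1.523 m/s; V²/2g = 0.1182 m
Re = 6.92×10^5, ε/D = 2.78×10^-4 → f = 0.01566 (Haaland)
Major: h_f = f(L/D)·V²/2g = 0.01566·6833·0.1182 = 12.65 m
Minor: ΣK = 7.67; h_m = ΣK·V²/2g = 0.9065 m
Total H_L = 12.65 + 0.9065 = 13.56 m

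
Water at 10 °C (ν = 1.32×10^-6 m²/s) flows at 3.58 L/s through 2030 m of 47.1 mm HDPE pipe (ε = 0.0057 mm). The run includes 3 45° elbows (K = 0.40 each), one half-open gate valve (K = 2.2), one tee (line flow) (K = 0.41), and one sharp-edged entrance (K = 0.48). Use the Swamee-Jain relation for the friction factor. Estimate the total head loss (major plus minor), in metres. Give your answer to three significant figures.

V = 4Q/(πD²) = 2.055 m/s; V²/2g = 0.2152 m
Re = 7.33×10^4, ε/D = 1.21×10^-4 → f = 0.01968 (Swamee-Jain)
Major: h_f = f(L/D)·V²/2g = 0.01968·43100·0.2152 = 182.5 m
Minor: ΣK = 4.29; h_m = ΣK·V²/2g = 0.9231 m
Total H_L = 182.5 + 0.9231 = 183.4 m

H_L ≈ 183 m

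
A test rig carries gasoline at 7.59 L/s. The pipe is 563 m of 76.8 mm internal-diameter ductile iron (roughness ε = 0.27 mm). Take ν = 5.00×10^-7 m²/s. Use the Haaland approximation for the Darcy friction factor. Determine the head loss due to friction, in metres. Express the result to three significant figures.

h_f ≈ 27.9 m

V = 4Q/(πD²) = 4·0.00759/(π·0.0768²) = 1.638 m/s
Re = VD/ν = 1.638·0.0768/5.00×10^-7 = 2.52×10^5 → turbulent
ε/D = 0.27/76.8 = 0.00352
Haaland: f = 0.02786
h_f = f(L/D)V²/(2g) = 0.02786·(563/0.0768)·1.638²/(2·9.81) = 27.94 m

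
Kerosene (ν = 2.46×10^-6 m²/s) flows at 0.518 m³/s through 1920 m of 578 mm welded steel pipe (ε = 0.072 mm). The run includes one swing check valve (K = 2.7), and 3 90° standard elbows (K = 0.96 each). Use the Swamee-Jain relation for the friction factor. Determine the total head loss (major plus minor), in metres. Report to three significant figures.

V = 4Q/(πD²) = 1.974 m/s; V²/2g = 0.1986 m
Re = 4.64×10^5, ε/D = 1.25×10^-4 → f = 0.01487 (Swamee-Jain)
Major: h_f = f(L/D)·V²/2g = 0.01487·3322·0.1986 = 9.810 m
Minor: ΣK = 5.58; h_m = ΣK·V²/2g = 1.108 m
Total H_L = 9.810 + 1.108 = 10.92 m

H_L ≈ 10.9 m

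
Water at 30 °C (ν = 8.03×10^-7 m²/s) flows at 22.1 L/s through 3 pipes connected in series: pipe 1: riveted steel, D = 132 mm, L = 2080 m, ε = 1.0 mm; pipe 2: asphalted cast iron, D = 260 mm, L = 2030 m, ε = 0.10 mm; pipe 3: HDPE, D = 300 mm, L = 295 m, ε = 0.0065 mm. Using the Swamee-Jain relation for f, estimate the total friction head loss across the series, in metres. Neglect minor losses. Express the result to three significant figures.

Pipe 1: V = 1.615 m/s, Re = 2.65×10^5, ε/D = 0.00758, f = 0.03499, h_1 = f(L/D)V²/2g = 73.29 m
Pipe 2: V = 0.4163 m/s, Re = 1.35×10^5, ε/D = 3.85×10^-4, f = 0.01913, h_2 = f(L/D)V²/2g = 1.319 m
Pipe 3: V = 0.3127 m/s, Re = 1.17×10^5, ε/D = 2.17×10^-5, f = 0.01744, h_3 = f(L/D)V²/2g = 0.08545 m
Series → Q common, losses add: H = Σh = 74.69 m

H ≈ 74.7 m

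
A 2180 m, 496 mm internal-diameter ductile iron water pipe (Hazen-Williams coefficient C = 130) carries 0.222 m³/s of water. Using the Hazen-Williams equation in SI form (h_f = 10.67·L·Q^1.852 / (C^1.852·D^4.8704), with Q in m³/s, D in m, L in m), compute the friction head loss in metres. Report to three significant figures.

h_f = 10.67·2180·0.222^1.852 / (130^1.852·0.496^4.8704) = 5.299 m

h_f ≈ 5.30 m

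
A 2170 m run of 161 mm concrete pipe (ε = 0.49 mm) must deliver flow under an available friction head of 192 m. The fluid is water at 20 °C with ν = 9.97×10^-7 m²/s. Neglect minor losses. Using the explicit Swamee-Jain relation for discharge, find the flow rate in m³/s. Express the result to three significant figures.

Q ≈ 0.0661 m³/s

Swamee-Jain (Type II): Q = -0.965·√(gD⁵h_f/L)·ln[ε/(3.7D) + √(3.17ν²L/(gD³h_f))]
√(gD⁵h_f/L) = √(9.81·0.161⁵·192/2170) = 0.009690
ε/(3.7D) = 8.23×10^-4; √(3.17ν²L/(gD³h_f)) = 2.95×10^-5
Q = -0.965·0.009690·ln(8.521×10^-4) = 0.06609 m³/s
Check: V = 3.25 m/s, Re = 5.24×10^5, f = 0.02663, h_f = 193 m ≈ 192 m ✓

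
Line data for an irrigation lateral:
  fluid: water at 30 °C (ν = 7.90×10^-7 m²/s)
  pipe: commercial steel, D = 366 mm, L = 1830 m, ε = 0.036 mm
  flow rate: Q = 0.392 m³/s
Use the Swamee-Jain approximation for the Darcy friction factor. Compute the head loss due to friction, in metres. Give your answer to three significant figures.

V = 4Q/(πD²) = 4·0.392/(π·0.366²) = 3.726 m/s
Re = VD/ν = 3.726·0.366/7.90×10^-7 = 1.73×10^6 → turbulent
ε/D = 0.036/366 = 9.84×10^-5
Swamee-Jain: f = 0.01296
h_f = f(L/D)V²/(2g) = 0.01296·(1830/0.366)·3.726²/(2·9.81) = 45.85 m

h_f ≈ 45.9 m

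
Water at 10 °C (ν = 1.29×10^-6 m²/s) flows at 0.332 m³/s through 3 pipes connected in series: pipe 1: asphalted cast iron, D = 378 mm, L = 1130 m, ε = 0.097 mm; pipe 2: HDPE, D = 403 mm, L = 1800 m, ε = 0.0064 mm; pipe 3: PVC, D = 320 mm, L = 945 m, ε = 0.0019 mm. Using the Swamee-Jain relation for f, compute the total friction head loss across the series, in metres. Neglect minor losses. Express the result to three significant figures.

Pipe 1: V = 2.958 m/s, Re = 8.67×10^5, ε/D = 2.57×10^-4, f = 0.01546, h_1 = f(L/D)V²/2g = 20.62 m
Pipe 2: V = 2.603 m/s, Re = 8.13×10^5, ε/D = 1.59×10^-5, f = 0.01236, h_2 = f(L/D)V²/2g = 19.06 m
Pipe 3: V = 4.128 m/s, Re = 1.02×10^6, ε/D = 5.94×10^-6, f = 0.01171, h_3 = f(L/D)V²/2g = 30.04 m
Series → Q common, losses add: H = Σh = 69.72 m

H ≈ 69.7 m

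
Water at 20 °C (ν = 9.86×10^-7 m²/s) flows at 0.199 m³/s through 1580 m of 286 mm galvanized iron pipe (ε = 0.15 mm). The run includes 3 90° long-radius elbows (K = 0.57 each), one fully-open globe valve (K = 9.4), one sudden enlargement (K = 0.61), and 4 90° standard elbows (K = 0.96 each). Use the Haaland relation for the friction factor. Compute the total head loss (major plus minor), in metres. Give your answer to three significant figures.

V = 4Q/(πD²) = 3.098 m/s; V²/2g = 0.4891 m
Re = 8.99×10^5, ε/D = 5.24×10^-4 → f = 0.01738 (Haaland)
Major: h_f = f(L/D)·V²/2g = 0.01738·5524·0.4891 = 46.97 m
Minor: ΣK = 15.6; h_m = ΣK·V²/2g = 7.610 m
Total H_L = 46.97 + 7.610 = 54.58 m

H_L ≈ 54.6 m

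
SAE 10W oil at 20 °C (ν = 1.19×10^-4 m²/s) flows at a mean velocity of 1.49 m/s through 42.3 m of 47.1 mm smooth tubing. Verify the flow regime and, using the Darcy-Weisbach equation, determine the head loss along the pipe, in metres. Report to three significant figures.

h_f ≈ 11.0 m

Re = VD/ν = 1.49·0.04710/1.19×10^-4 = 590 → laminar (Re < 2300)
f = 64/Re = 0.1085
h_f = f(L/D)V²/(2g) = 0.1085·(42.3/0.04710)·1.49²/(2·9.81) = 11.03 m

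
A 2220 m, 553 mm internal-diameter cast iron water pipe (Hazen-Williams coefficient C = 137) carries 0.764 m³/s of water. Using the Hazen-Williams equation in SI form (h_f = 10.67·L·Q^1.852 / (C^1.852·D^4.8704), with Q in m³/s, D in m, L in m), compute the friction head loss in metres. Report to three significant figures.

h_f ≈ 28.4 m

h_f = 10.67·2220·0.764^1.852 / (137^1.852·0.553^4.8704) = 28.43 m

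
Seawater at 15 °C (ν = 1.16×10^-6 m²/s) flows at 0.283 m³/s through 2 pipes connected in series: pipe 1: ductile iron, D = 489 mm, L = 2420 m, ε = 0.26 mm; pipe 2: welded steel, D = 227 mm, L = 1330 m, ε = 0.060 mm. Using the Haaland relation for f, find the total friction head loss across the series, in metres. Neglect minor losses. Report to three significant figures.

Pipe 1: V = 1.507 m/s, Re = 6.35×10^5, ε/D = 5.32×10^-4, f = 0.01761, h_1 = f(L/D)V²/2g = 10.09 m
Pipe 2: V = 6.993 m/s, Re = 1.37×10^6, ε/D = 2.64×10^-4, f = 0.01509, h_2 = f(L/D)V²/2g = 220.4 m
Series → Q common, losses add: H = Σh = 230.5 m

H ≈ 230 m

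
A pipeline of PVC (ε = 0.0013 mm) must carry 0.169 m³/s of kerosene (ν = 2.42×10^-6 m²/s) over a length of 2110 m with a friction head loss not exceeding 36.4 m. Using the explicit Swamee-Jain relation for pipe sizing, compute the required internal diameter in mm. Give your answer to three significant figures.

Swamee-Jain (Type III): D = 0.66·[ε^1.25·(LQ²/(gh_f))^4.75 + ν·Q^9.4·(L/(gh_f))^5.2]^0.04
LQ²/(gh_f) = 0.1688; L/(gh_f) = 5.909
Term 1 = ε^1.25·(…)^4.75 = 9.38×10^-12; Term 2 = ν·Q^9.4·(…)^5.2 = 1.37×10^-9
D = 0.66·(9.38×10^-12 + 1.37×10^-9)^0.04 = 0.2919 m = 292 mm
Check: V = 2.53 m/s, Re = 3.05×10^5, f = 0.01439, h_f = 33.8 m ≈ 36.4 m ✓

D ≈ 292 mm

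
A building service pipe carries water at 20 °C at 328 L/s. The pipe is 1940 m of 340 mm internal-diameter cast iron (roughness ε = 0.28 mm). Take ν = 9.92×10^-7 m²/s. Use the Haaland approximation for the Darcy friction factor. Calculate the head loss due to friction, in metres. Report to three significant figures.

V = 4Q/(πD²) = 4·0.328/(π·0.340²) = 3.613 m/s
Re = VD/ν = 3.613·0.340/9.92×10^-7 = 1.24×10^6 → turbulent
ε/D = 0.28/340 = 8.24×10^-4
Haaland: f = 0.01903
h_f = f(L/D)V²/(2g) = 0.01903·(1940/0.340)·3.613²/(2·9.81) = 72.21 m

h_f ≈ 72.2 m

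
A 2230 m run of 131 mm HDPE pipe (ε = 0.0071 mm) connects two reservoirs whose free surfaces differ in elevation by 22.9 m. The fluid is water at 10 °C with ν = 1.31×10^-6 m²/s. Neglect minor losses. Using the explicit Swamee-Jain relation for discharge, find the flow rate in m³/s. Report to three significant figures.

Swamee-Jain (Type II): Q = -0.965·√(gD⁵h_f/L)·ln[ε/(3.7D) + √(3.17ν²L/(gD³h_f))]
√(gD⁵h_f/L) = √(9.81·0.131⁵·22.9/2230) = 0.001971
ε/(3.7D) = 1.46×10^-5; √(3.17ν²L/(gD³h_f)) = 1.55×10^-4
Q = -0.965·0.001971·ln(1.696×10^-4) = 0.01652 m³/s
Check: V = 1.23 m/s, Re = 1.23×10^5, f = 0.01749, h_f = 22.8 m ≈ 22.9 m ✓

Q ≈ 0.0165 m³/s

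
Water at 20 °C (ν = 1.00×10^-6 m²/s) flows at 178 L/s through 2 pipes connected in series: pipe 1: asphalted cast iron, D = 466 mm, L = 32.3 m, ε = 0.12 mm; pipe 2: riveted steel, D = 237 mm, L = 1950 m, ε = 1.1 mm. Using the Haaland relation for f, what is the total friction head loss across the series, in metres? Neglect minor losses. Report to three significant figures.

Pipe 1: V = 1.044 m/s, Re = 4.86×10^5, ε/D = 2.58×10^-4, f = 0.01583, h_1 = f(L/D)V²/2g = 0.06093 m
Pipe 2: V = 4.035 m/s, Re = 9.56×10^5, ε/D = 0.00464, f = 0.02985, h_2 = f(L/D)V²/2g = 203.8 m
Series → Q common, losses add: H = Σh = 203.9 m

H ≈ 204 m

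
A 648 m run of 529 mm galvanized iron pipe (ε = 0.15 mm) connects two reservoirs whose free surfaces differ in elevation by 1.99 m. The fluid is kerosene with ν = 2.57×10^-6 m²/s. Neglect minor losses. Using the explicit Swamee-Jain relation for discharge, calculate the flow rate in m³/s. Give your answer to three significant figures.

Q ≈ 0.301 m³/s

Swamee-Jain (Type II): Q = -0.965·√(gD⁵h_f/L)·ln[ε/(3.7D) + √(3.17ν²L/(gD³h_f))]
√(gD⁵h_f/L) = √(9.81·0.529⁵·1.99/648) = 0.03533
ε/(3.7D) = 7.66×10^-5; √(3.17ν²L/(gD³h_f)) = 6.85×10^-5
Q = -0.965·0.03533·ln(1.452×10^-4) = 0.3013 m³/s
Check: V = 1.37 m/s, Re = 2.82×10^5, f = 0.01705, h_f = 2.00 m ≈ 1.99 m ✓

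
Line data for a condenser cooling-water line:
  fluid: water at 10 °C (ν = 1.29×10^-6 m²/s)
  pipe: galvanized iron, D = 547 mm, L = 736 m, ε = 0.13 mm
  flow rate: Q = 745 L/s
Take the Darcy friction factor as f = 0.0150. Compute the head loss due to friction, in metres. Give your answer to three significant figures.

V = 4Q/(πD²) = 4·0.745/(π·0.547²) = 3.170 m/s
h_f = f(L/D)V²/(2g) = 0.01500·(736/0.547)·3.170²/(2·9.81) = 10.34 m

h_f ≈ 10.3 m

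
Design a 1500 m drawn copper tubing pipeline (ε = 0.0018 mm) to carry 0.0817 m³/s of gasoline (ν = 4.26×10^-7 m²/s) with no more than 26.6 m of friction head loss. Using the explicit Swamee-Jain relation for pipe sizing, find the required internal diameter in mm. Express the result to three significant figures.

Swamee-Jain (Type III): D = 0.66·[ε^1.25·(LQ²/(gh_f))^4.75 + ν·Q^9.4·(L/(gh_f))^5.2]^0.04
LQ²/(gh_f) = 0.03837; L/(gh_f) = 5.748
Term 1 = ε^1.25·(…)^4.75 = 1.24×10^-14; Term 2 = ν·Q^9.4·(…)^5.2 = 2.26×10^-13
D = 0.66·(1.24×10^-14 + 2.26×10^-13)^0.04 = 0.2064 m = 206 mm
Check: V = 2.44 m/s, Re = 1.18×10^6, f = 0.01152, h_f = 25.5 m ≈ 26.6 m ✓

D ≈ 206 mm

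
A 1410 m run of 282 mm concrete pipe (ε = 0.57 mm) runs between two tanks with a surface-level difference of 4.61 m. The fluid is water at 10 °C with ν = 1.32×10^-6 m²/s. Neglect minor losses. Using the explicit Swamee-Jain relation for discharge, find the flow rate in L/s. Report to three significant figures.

Q ≈ 53.7 L/s

Swamee-Jain (Type II): Q = -0.965·√(gD⁵h_f/L)·ln[ε/(3.7D) + √(3.17ν²L/(gD³h_f))]
√(gD⁵h_f/L) = √(9.81·0.282⁵·4.61/1410) = 0.007563
ε/(3.7D) = 5.46×10^-4; √(3.17ν²L/(gD³h_f)) = 8.76×10^-5
Q = -0.965·0.007563·ln(6.339×10^-4) = 0.05374 m³/s
Check: V = 0.860 m/s, Re = 1.84×10^5, f = 0.02463, h_f = 4.65 m ≈ 4.61 m ✓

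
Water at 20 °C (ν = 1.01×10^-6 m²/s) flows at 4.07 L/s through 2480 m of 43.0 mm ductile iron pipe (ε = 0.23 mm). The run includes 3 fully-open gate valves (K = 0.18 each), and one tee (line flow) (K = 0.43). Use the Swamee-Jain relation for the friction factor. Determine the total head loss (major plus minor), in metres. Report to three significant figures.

H_L ≈ 739 m

V = 4Q/(πD²) = 2.803 m/s; V²/2g = 0.4003 m
Re = 1.19×10^5, ε/D = 0.00535 → f = 0.03198 (Swamee-Jain)
Major: h_f = f(L/D)·V²/2g = 0.03198·57674·0.4003 = 738.5 m
Minor: ΣK = 0.970; h_m = ΣK·V²/2g = 0.3883 m
Total H_L = 738.5 + 0.3883 = 738.9 m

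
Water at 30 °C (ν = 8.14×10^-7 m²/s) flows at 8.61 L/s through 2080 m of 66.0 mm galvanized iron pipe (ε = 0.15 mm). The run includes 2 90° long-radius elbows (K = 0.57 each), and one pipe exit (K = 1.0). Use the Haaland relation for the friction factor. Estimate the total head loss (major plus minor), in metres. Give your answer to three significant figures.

V = 4Q/(πD²) = 2.517 m/s; V²/2g = 0.3228 m
Re = 2.04×10^5, ε/D = 0.00227 → f = 0.02499 (Haaland)
Major: h_f = f(L/D)·V²/2g = 0.02499·31515·0.3228 = 254.3 m
Minor: ΣK = 2.14; h_m = ΣK·V²/2g = 0.6908 m
Total H_L = 254.3 + 0.6908 = 255.0 m

H_L ≈ 255 m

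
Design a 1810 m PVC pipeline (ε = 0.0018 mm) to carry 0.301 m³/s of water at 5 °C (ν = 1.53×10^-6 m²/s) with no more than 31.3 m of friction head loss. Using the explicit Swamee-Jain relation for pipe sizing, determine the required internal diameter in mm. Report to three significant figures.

Swamee-Jain (Type III): D = 0.66·[ε^1.25·(LQ²/(gh_f))^4.75 + ν·Q^9.4·(L/(gh_f))^5.2]^0.04
LQ²/(gh_f) = 0.5341; L/(gh_f) = 5.895
Term 1 = ε^1.25·(…)^4.75 = 3.35×10^-9; Term 2 = ν·Q^9.4·(…)^5.2 = 1.95×10^-7
D = 0.66·(3.35×10^-9 + 1.95×10^-7)^0.04 = 0.3560 m = 356 mm
Check: V = 3.02 m/s, Re = 7.04×10^5, f = 0.01243, h_f = 29.5 m ≈ 31.3 m ✓

D ≈ 356 mm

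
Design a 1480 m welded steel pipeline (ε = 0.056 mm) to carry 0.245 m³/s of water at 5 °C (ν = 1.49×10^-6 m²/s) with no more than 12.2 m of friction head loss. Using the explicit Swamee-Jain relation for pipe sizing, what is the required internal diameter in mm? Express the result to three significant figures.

D ≈ 394 mm

Swamee-Jain (Type III): D = 0.66·[ε^1.25·(LQ²/(gh_f))^4.75 + ν·Q^9.4·(L/(gh_f))^5.2]^0.04
LQ²/(gh_f) = 0.7423; L/(gh_f) = 12.37
Term 1 = ε^1.25·(…)^4.75 = 1.18×10^-6; Term 2 = ν·Q^9.4·(…)^5.2 = 1.29×10^-6
D = 0.66·(1.18×10^-6 + 1.29×10^-6)^0.04 = 0.3938 m = 394 mm
Check: V = 2.01 m/s, Re = 5.32×10^5, f = 0.01485, h_f = 11.5 m ≈ 12.2 m ✓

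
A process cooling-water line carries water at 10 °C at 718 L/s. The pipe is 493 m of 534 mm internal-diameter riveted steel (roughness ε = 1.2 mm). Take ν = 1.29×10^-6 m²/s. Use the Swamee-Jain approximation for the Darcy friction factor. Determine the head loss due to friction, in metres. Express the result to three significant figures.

h_f ≈ 11.8 m

V = 4Q/(πD²) = 4·0.718/(π·0.534²) = 3.206 m/s
Re = VD/ν = 3.206·0.534/1.29×10^-6 = 1.33×10^6 → turbulent
ε/D = 1.2/534 = 0.00225
Swamee-Jain: f = 0.02435
h_f = f(L/D)V²/(2g) = 0.02435·(493/0.534)·3.206²/(2·9.81) = 11.78 m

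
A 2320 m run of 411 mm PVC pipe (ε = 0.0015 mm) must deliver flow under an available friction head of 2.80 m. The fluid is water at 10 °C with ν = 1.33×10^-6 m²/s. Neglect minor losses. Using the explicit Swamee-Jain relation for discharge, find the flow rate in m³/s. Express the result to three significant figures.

Q ≈ 0.107 m³/s

Swamee-Jain (Type II): Q = -0.965·√(gD⁵h_f/L)·ln[ε/(3.7D) + √(3.17ν²L/(gD³h_f))]
√(gD⁵h_f/L) = √(9.81·0.411⁵·2.80/2320) = 0.01178
ε/(3.7D) = 9.86×10^-7; √(3.17ν²L/(gD³h_f)) = 8.26×10^-5
Q = -0.965·0.01178·ln(8.358×10^-5) = 0.1068 m³/s
Check: V = 0.805 m/s, Re = 2.49×10^5, f = 0.01493, h_f = 2.78 m ≈ 2.80 m ✓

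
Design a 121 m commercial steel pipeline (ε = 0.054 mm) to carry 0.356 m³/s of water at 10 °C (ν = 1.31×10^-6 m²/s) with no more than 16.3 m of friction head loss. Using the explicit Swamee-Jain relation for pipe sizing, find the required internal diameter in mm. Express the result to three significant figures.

D ≈ 261 mm

Swamee-Jain (Type III): D = 0.66·[ε^1.25·(LQ²/(gh_f))^4.75 + ν·Q^9.4·(L/(gh_f))^5.2]^0.04
LQ²/(gh_f) = 0.09590; L/(gh_f) = 0.7567
Term 1 = ε^1.25·(…)^4.75 = 6.75×10^-11; Term 2 = ν·Q^9.4·(…)^5.2 = 1.87×10^-11
D = 0.66·(6.75×10^-11 + 1.87×10^-11)^0.04 = 0.2612 m = 261 mm
Check: V = 6.64 m/s, Re = 1.32×10^6, f = 0.01464, h_f = 15.3 m ≈ 16.3 m ✓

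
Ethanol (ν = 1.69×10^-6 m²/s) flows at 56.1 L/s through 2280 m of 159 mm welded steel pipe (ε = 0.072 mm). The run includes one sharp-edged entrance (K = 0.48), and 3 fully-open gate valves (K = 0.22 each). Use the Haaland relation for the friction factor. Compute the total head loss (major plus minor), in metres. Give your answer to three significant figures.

H_L ≈ 105 m

V = 4Q/(πD²) = 2.825 m/s; V²/2g = 0.4069 m
Re = 2.66×10^5, ε/D = 4.53×10^-4 → f = 0.01795 (Haaland)
Major: h_f = f(L/D)·V²/2g = 0.01795·14340·0.4069 = 104.7 m
Minor: ΣK = 1.14; h_m = ΣK·V²/2g = 0.4638 m
Total H_L = 104.7 + 0.4638 = 105.2 m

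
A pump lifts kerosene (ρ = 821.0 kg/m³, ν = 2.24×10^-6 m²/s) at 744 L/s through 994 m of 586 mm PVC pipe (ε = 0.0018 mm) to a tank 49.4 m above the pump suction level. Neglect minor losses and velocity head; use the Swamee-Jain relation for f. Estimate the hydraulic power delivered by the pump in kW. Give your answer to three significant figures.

V = 4Q/(πD²) = 2.759 m/s; Re = 7.22×10^5; ε/D = 3.07×10^-6; f = 0.01233
h_f = f(L/D)V²/2g = 8.115 m
Total head H = z + h_f = 49.4 + 8.115 = 57.52 m
P_hyd = ρgQH = 821.0·9.81·0.744·57.52 = 344.6 kW

P_hyd ≈ 345 kW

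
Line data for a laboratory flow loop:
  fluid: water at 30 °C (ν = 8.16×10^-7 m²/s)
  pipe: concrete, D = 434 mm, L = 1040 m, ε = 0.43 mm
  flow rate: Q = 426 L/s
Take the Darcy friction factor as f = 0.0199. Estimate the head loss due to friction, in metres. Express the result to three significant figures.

h_f ≈ 20.2 m

V = 4Q/(πD²) = 4·0.426/(π·0.434²) = 2.880 m/s
h_f = f(L/D)V²/(2g) = 0.01990·(1040/0.434)·2.880²/(2·9.81) = 20.15 m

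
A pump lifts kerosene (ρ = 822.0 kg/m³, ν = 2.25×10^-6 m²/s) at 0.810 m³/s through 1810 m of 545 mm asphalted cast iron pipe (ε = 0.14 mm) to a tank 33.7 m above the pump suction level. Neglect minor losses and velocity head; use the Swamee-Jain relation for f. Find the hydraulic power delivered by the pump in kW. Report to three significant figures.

V = 4Q/(πD²) = 3.472 m/s; Re = 8.41×10^5; ε/D = 2.57×10^-4; f = 0.01549
h_f = f(L/D)V²/2g = 31.62 m
Total head H = z + h_f = 33.7 + 31.62 = 65.32 m
P_hyd = ρgQH = 822.0·9.81·0.810·65.32 = 426.6 kW

P_hyd ≈ 427 kW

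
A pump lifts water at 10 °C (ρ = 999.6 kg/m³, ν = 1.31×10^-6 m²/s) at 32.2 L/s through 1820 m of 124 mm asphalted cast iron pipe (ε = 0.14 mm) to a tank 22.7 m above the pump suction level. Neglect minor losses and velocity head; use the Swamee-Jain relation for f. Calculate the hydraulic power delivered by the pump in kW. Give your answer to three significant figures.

P_hyd ≈ 43.2 kW

V = 4Q/(πD²) = 2.666 m/s; Re = 2.52×10^5; ε/D = 0.00113; f = 0.02143
h_f = f(L/D)V²/2g = 114.0 m
Total head H = z + h_f = 22.7 + 114.0 = 136.7 m
P_hyd = ρgQH = 999.6·9.81·0.0322·136.7 = 43.15 kW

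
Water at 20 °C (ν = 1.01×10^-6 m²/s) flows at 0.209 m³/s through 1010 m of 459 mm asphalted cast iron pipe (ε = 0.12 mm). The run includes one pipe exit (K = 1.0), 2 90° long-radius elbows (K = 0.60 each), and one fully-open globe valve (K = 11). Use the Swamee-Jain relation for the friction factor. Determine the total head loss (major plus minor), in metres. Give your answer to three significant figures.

H_L ≈ 3.92 m

V = 4Q/(πD²) = 1.263 m/s; V²/2g = 0.08131 m
Re = 5.74×10^5, ε/D = 2.61×10^-4 → f = 0.01590 (Swamee-Jain)
Major: h_f = f(L/D)·V²/2g = 0.01590·2200·0.08131 = 2.845 m
Minor: ΣK = 13.2; h_m = ΣK·V²/2g = 1.073 m
Total H_L = 2.845 + 1.073 = 3.918 m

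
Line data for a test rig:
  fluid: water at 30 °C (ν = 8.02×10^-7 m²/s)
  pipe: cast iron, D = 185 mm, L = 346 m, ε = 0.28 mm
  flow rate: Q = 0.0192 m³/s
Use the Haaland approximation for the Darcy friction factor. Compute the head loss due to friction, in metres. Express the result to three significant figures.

h_f ≈ 1.12 m

V = 4Q/(πD²) = 4·0.0192/(π·0.185²) = 0.7143 m/s
Re = VD/ν = 0.7143·0.185/8.02×10^-7 = 1.65×10^5 → turbulent
ε/D = 0.28/185 = 0.00151
Haaland: f = 0.02295
h_f = f(L/D)V²/(2g) = 0.02295·(346/0.185)·0.7143²/(2·9.81) = 1.116 m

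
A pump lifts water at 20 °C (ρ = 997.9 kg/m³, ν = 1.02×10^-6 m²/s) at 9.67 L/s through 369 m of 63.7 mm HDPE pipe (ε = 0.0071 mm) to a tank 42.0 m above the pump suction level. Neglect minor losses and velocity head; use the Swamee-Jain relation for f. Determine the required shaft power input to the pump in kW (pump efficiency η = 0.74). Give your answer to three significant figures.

P_shaft ≈ 11.2 kW

V = 4Q/(πD²) = 3.034 m/s; Re = 1.89×10^5; ε/D = 1.11×10^-4; f = 0.01662
h_f = f(L/D)V²/2g = 45.17 m
Total head H = z + h_f = 42.0 + 45.17 = 87.17 m
P_hyd = ρgQH = 997.9·9.81·0.00967·87.17 = 8.252 kW
P_shaft = P_hyd/η = 8.252/0.74 = 11.15 kW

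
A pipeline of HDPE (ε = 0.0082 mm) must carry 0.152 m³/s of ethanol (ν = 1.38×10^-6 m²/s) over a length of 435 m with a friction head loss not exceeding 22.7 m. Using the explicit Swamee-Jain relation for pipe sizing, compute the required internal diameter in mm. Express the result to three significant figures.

Swamee-Jain (Type III): D = 0.66·[ε^1.25·(LQ²/(gh_f))^4.75 + ν·Q^9.4·(L/(gh_f))^5.2]^0.04
LQ²/(gh_f) = 0.04513; L/(gh_f) = 1.953
Term 1 = ε^1.25·(…)^4.75 = 1.78×10^-13; Term 2 = ν·Q^9.4·(…)^5.2 = 9.15×10^-13
D = 0.66·(1.78×10^-13 + 9.15×10^-13)^0.04 = 0.2193 m = 219 mm
Check: V = 4.02 m/s, Re = 6.39×10^5, f = 0.01319, h_f = 21.6 m ≈ 22.7 m ✓

D ≈ 219 mm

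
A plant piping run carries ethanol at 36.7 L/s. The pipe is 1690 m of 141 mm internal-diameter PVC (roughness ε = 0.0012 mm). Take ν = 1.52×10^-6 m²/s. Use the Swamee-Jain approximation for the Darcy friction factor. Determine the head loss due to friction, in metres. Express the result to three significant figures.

V = 4Q/(πD²) = 4·0.0367/(π·0.141²) = 2.350 m/s
Re = VD/ν = 2.350·0.141/1.52×10^-6 = 2.18×10^5 → turbulent
ε/D = 0.0012/141 = 8.51×10^-6
Swamee-Jain: f = 0.01536
h_f = f(L/D)V²/(2g) = 0.01536·(1690/0.141)·2.350²/(2·9.81) = 51.83 m

h_f ≈ 51.8 m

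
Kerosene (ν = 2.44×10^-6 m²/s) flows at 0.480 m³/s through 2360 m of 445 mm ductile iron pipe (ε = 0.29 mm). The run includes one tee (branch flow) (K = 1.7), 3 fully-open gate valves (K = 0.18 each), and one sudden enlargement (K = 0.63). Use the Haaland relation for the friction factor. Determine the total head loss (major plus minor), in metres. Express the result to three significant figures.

V = 4Q/(πD²) = 3.086 m/s; V²/2g = 0.4855 m
Re = 5.63×10^5, ε/D = 6.52×10^-4 → f = 0.01840 (Haaland)
Major: h_f = f(L/D)·V²/2g = 0.01840·5303·0.4855 = 47.38 m
Minor: ΣK = 2.87; h_m = ΣK·V²/2g = 1.393 m
Total H_L = 47.38 + 1.393 = 48.78 m

H_L ≈ 48.8 m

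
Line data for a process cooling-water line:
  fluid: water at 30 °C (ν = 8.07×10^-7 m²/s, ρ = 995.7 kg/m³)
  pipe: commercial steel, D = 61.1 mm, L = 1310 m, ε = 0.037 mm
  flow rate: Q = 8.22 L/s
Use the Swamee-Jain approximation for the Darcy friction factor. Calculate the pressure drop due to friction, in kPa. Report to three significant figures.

V = 4Q/(πD²) = 4·0.00822/(π·0.0611²) = 2.803 m/s
Re = VD/ν = 2.803·0.0611/8.07×10^-7 = 2.12×10^5 → turbulent
ε/D = 0.037/61.1 = 6.06×10^-4
Swamee-Jain: f = 0.01938
h_f = f(L/D)V²/(2g) = 0.01938·(1310/0.0611)·2.803²/(2·9.81) = 166.4 m
Δp = ρg·h_f = 995.7·9.81·166.4 = 1626 kPa

Δp ≈ 1630 kPa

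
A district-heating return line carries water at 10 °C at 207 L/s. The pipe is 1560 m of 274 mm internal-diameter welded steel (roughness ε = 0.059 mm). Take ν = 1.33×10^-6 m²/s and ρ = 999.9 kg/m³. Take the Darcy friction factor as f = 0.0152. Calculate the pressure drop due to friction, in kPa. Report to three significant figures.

V = 4Q/(πD²) = 4·0.207/(π·0.274²) = 3.511 m/s
h_f = f(L/D)V²/(2g) = 0.01520·(1560/0.274)·3.511²/(2·9.81) = 54.36 m
Δp = ρg·h_f = 999.9·9.81·54.36 = 533.2 kPa

Δp ≈ 533 kPa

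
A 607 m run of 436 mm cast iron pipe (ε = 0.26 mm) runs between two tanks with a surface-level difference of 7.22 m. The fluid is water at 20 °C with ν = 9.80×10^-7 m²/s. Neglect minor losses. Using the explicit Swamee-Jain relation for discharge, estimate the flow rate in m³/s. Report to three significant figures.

Q ≈ 0.357 m³/s

Swamee-Jain (Type II): Q = -0.965·√(gD⁵h_f/L)·ln[ε/(3.7D) + √(3.17ν²L/(gD³h_f))]
√(gD⁵h_f/L) = √(9.81·0.436⁵·7.22/607) = 0.04288
ε/(3.7D) = 1.61×10^-4; √(3.17ν²L/(gD³h_f)) = 1.77×10^-5
Q = -0.965·0.04288·ln(1.789×10^-4) = 0.3570 m³/s
Check: V = 2.39 m/s, Re = 1.06×10^6, f = 0.01789, h_f = 7.26 m ≈ 7.22 m ✓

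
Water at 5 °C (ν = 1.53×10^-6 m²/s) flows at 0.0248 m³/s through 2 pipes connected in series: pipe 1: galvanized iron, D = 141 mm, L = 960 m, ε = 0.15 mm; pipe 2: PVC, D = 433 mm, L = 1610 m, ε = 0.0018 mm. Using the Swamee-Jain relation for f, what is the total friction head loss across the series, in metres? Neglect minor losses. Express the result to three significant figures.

H ≈ 19.3 m

Pipe 1: V = 1.588 m/s, Re = 1.46×10^5, ε/D = 0.00106, f = 0.02188, h_1 = f(L/D)V²/2g = 19.15 m
Pipe 2: V = 0.1684 m/s, Re = 4.77×10^4, ε/D = 4.16×10^-6, f = 0.02100, h_2 = f(L/D)V²/2g = 0.1129 m
Series → Q common, losses add: H = Σh = 19.26 m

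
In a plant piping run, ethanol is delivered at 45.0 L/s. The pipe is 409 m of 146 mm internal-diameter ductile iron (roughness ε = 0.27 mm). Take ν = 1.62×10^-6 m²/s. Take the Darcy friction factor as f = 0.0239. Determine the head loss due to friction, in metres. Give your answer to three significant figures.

h_f ≈ 24.7 m

V = 4Q/(πD²) = 4·0.0450/(π·0.146²) = 2.688 m/s
h_f = f(L/D)V²/(2g) = 0.02390·(409/0.146)·2.688²/(2·9.81) = 24.65 m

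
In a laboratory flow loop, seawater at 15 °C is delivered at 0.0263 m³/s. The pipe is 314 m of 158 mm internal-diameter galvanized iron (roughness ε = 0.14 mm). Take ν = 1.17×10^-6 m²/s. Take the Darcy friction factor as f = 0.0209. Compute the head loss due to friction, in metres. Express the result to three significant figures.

V = 4Q/(πD²) = 4·0.0263/(π·0.158²) = 1.341 m/s
h_f = f(L/D)V²/(2g) = 0.02090·(314/0.158)·1.341²/(2·9.81) = 3.809 m

h_f ≈ 3.81 m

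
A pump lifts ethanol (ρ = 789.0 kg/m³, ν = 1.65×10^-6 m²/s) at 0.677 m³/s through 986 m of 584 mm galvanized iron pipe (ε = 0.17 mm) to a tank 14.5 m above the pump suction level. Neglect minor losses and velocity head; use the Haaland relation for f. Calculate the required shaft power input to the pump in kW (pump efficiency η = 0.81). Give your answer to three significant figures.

P_shaft ≈ 149 kW

V = 4Q/(πD²) = 2.527 m/s; Re = 8.95×10^5; ε/D = 2.91×10^-4; f = 0.01559
h_f = f(L/D)V²/2g = 8.570 m
Total head H = z + h_f = 14.5 + 8.570 = 23.07 m
P_hyd = ρgQH = 789.0·9.81·0.677·23.07 = 120.9 kW
P_shaft = P_hyd/η = 120.9/0.81 = 149.2 kW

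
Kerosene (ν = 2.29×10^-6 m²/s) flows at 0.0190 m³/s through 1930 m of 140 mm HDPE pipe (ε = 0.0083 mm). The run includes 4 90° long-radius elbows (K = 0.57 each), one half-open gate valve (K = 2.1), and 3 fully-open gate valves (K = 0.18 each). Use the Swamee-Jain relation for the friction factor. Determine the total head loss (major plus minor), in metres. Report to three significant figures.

V = 4Q/(πD²) = 1.234 m/s; V²/2g = 0.07765 m
Re = 7.55×10^4, ε/D = 5.93×10^-5 → f = 0.01927 (Swamee-Jain)
Major: h_f = f(L/D)·V²/2g = 0.01927·13786·0.07765 = 20.62 m
Minor: ΣK = 4.92; h_m = ΣK·V²/2g = 0.3820 m
Total H_L = 20.62 + 0.3820 = 21.00 m

H_L ≈ 21.0 m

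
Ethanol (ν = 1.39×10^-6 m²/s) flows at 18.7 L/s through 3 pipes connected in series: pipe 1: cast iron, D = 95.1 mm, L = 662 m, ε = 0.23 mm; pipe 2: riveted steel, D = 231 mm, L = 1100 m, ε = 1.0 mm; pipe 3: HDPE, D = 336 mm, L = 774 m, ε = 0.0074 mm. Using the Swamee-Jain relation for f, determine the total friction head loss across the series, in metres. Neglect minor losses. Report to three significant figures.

Pipe 1: V = 2.633 m/s, Re = 1.80×10^5, ε/D = 0.00242, f = 0.02570, h_1 = f(L/D)V²/2g = 63.20 m
Pipe 2: V = 0.4462 m/s, Re = 7.42×10^4, ε/D = 0.00433, f = 0.03075, h_2 = f(L/D)V²/2g = 1.486 m
Pipe 3: V = 0.2109 m/s, Re = 5.10×10^4, ε/D = 2.20×10^-5, f = 0.02076, h_3 = f(L/D)V²/2g = 0.1084 m
Series → Q common, losses add: H = Σh = 64.79 m

H ≈ 64.8 m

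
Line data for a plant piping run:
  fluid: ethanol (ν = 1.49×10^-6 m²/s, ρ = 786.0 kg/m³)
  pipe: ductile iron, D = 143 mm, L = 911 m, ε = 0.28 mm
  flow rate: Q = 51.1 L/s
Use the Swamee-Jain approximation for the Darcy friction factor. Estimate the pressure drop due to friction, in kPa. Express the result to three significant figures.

Δp ≈ 609 kPa

V = 4Q/(πD²) = 4·0.0511/(π·0.143²) = 3.182 m/s
Re = VD/ν = 3.182·0.143/1.49×10^-6 = 3.05×10^5 → turbulent
ε/D = 0.28/143 = 0.00196
Swamee-Jain: f = 0.02404
h_f = f(L/D)V²/(2g) = 0.02404·(911/0.143)·3.182²/(2·9.81) = 79.01 m
Δp = ρg·h_f = 786.0·9.81·79.01 = 609.2 kPa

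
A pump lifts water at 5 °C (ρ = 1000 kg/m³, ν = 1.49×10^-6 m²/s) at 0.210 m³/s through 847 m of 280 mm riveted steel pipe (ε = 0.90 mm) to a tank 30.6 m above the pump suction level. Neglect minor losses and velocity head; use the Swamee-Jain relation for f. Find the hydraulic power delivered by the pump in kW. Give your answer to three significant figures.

V = 4Q/(πD²) = 3.410 m/s; Re = 6.41×10^5; ε/D = 0.00321; f = 0.02697
h_f = f(L/D)V²/2g = 48.37 m
Total head H = z + h_f = 30.6 + 48.37 = 78.97 m
P_hyd = ρgQH = 1000·9.81·0.210·78.97 = 162.7 kW

P_hyd ≈ 163 kW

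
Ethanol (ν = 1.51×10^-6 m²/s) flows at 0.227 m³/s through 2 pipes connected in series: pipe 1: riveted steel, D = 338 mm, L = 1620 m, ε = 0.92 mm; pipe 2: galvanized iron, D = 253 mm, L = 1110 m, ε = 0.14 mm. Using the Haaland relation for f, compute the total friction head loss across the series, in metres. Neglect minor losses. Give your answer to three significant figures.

Pipe 1: V = 2.530 m/s, Re = 5.66×10^5, ε/D = 0.00272, f = 0.02575, h_1 = f(L/D)V²/2g = 40.25 m
Pipe 2: V = 4.515 m/s, Re = 7.57×10^5, ε/D = 5.53×10^-4, f = 0.01765, h_2 = f(L/D)V²/2g = 80.49 m
Series → Q common, losses add: H = Σh = 120.7 m

H ≈ 121 m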